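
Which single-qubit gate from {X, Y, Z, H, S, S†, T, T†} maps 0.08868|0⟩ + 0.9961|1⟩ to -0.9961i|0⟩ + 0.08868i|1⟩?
Y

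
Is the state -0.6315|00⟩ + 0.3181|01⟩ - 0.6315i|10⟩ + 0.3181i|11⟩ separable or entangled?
Separable

Writing the state as a|00⟩ + b|01⟩ + c|10⟩ + d|11⟩, it is a product state iff ad − bc = 0.
Here (a, b, c, d) = (-0.6315, 0.3181, -0.6315i, 0.3181i): ad − bc = (-0.6315)(0.3181i) − (0.3181)(-0.6315i) = 0, so the state is separable.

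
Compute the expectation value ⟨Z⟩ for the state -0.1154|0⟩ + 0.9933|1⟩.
-0.9733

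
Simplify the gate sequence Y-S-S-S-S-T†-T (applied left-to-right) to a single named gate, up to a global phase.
Y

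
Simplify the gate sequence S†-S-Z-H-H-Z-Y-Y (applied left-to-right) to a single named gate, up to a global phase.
I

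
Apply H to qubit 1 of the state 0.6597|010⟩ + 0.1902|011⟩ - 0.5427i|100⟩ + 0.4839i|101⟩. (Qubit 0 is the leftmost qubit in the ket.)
0.4665|000⟩ + 0.1345|001⟩ - 0.4665|010⟩ - 0.1345|011⟩ - 0.3837i|100⟩ + 0.3422i|101⟩ - 0.3837i|110⟩ + 0.3422i|111⟩

H on qubit 1 mixes each pair of kets that differ only in qubit 1: amplitudes (a, b) of (|…0…⟩, |…1…⟩) become ((a + b)/√2, (a − b)/√2). Kets absent from the input have amplitude 0.
(|000⟩, |010⟩): (a, b) = (0, 0.6597) → (0.4665, -0.4665)
(|001⟩, |011⟩): (a, b) = (0, 0.1902) → (0.1345, -0.1345)
(|100⟩, |110⟩): (a, b) = (-0.5427i, 0) → (-0.3837i, -0.3837i)
(|101⟩, |111⟩): (a, b) = (0.4839i, 0) → (0.3422i, 0.3422i)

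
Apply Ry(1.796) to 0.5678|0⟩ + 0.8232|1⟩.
-0.29|0⟩ + 0.9571|1⟩

Ry(1.796) = [[cos(θ/2), −sin(θ/2)], [sin(θ/2), cos(θ/2)]]; θ = 1.796, cos(θ/2) ≈ 0.623175, sin(θ/2) ≈ 0.782082.
With a = amp(|0⟩) = 0.5678 and b = amp(|1⟩) = 0.8232:
new amp(|0⟩) = (0.623175)·a + (-0.782082)·b = -0.29
new amp(|1⟩) = (0.782082)·a + (0.623175)·b = 0.9571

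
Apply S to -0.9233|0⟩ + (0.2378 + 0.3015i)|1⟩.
-0.9233|0⟩ + (-0.3015 + 0.2378i)|1⟩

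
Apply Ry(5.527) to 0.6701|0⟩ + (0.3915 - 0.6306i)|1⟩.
(-0.7673 + 0.2328i)|0⟩ + (-0.1165 + 0.5861i)|1⟩

Ry(5.527) = [[cos(θ/2), −sin(θ/2)], [sin(θ/2), cos(θ/2)]]; θ = 5.527, cos(θ/2) ≈ -0.92937, sin(θ/2) ≈ 0.369149.
With a = amp(|0⟩) = 0.6701 and b = amp(|1⟩) = (0.3915 - 0.6306i):
new amp(|0⟩) = (-0.92937)·a + (-0.369149)·b = (-0.7673 + 0.2328i)
new amp(|1⟩) = (0.369149)·a + (-0.92937)·b = (-0.1165 + 0.5861i)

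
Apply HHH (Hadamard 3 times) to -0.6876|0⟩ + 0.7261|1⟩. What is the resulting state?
0.02722|0⟩ - 0.9996|1⟩

H² = I, so H^3 = H: a single Hadamard. With (a, b) = (-0.6876, 0.7261), H gives ((a + b)/√2, (a − b)/√2) = (0.02722, -0.9996).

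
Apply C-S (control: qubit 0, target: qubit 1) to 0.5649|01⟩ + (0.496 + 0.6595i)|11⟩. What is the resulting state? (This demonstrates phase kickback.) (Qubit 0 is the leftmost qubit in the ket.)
0.5649|01⟩ + (-0.6595 + 0.496i)|11⟩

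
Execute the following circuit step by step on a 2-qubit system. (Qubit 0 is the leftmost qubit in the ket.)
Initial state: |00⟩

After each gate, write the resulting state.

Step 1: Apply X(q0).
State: |10⟩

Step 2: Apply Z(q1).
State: |10⟩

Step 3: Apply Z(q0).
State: -|10⟩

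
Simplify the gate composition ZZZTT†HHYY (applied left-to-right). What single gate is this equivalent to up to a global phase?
Z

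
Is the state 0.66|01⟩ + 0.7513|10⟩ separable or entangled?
Entangled

Writing the state as a|00⟩ + b|01⟩ + c|10⟩ + d|11⟩, it is a product state iff ad − bc = 0.
Here (a, b, c, d) = (0, 0.66, 0.7513, 0): ad − bc = (0)(0) − (0.66)(0.7513) = -0.4959 ≠ 0, so the state is entangled.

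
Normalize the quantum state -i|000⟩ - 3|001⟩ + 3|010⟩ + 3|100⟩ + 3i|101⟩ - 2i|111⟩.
-0.1562i|000⟩ - 0.4685|001⟩ + 0.4685|010⟩ + 0.4685|100⟩ + 0.4685i|101⟩ - 0.3123i|111⟩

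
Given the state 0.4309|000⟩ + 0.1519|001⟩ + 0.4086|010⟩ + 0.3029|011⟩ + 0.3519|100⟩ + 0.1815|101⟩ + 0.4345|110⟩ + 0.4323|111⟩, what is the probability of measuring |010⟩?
0.167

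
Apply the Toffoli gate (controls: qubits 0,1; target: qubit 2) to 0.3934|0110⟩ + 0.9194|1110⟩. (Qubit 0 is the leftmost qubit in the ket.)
0.3934|0110⟩ + 0.9194|1100⟩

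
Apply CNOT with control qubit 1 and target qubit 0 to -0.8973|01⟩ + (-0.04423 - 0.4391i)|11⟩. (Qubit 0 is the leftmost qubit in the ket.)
(-0.04423 - 0.4391i)|01⟩ - 0.8973|11⟩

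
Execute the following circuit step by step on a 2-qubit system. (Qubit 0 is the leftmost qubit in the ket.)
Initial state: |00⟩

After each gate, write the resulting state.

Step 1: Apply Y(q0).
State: i|10⟩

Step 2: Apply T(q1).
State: i|10⟩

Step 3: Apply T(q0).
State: (-1/√2 + (1/√2)i)|10⟩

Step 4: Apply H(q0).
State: (-1/2 + (1/2)i)|00⟩ + (1/2 - (1/2)i)|10⟩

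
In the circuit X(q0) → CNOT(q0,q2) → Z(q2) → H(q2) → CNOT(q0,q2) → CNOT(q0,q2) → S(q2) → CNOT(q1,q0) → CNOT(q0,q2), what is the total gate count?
9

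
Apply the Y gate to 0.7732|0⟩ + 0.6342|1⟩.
-0.6342i|0⟩ + 0.7732i|1⟩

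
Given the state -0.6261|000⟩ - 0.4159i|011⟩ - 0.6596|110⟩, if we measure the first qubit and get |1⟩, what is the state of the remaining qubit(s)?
-|10⟩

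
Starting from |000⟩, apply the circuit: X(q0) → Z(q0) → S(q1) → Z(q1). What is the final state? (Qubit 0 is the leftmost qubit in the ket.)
-|100⟩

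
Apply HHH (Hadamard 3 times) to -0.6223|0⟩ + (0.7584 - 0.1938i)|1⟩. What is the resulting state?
(0.09624 - 0.137i)|0⟩ + (-0.9763 + 0.137i)|1⟩

H² = I, so H^3 = H: a single Hadamard. With (a, b) = (-0.6223, (0.7584 - 0.1938i)), H gives ((a + b)/√2, (a − b)/√2) = ((0.09624 - 0.137i), (-0.9763 + 0.137i)).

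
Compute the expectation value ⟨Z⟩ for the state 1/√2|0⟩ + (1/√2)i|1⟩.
0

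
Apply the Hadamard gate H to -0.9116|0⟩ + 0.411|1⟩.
-0.354|0⟩ - 0.9352|1⟩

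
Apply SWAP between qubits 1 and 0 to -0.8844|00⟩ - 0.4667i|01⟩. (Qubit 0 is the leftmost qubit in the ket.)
-0.8844|00⟩ - 0.4667i|10⟩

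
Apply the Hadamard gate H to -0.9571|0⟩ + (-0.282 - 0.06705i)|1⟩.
(-0.8762 - 0.04741i)|0⟩ + (-0.4774 + 0.04741i)|1⟩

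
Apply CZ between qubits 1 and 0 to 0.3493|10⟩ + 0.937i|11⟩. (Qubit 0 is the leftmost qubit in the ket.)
0.3493|10⟩ - 0.937i|11⟩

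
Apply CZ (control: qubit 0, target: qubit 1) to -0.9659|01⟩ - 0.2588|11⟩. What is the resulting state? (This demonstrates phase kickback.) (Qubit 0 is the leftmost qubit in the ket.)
-0.9659|01⟩ + 0.2588|11⟩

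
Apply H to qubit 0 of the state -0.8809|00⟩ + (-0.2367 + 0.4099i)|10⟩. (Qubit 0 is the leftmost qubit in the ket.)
(-0.7903 + 0.2898i)|00⟩ + (-0.4555 - 0.2898i)|10⟩

H on qubit 0 mixes each pair of kets that differ only in qubit 0: amplitudes (a, b) of (|…0…⟩, |…1…⟩) become ((a + b)/√2, (a − b)/√2). Kets absent from the input have amplitude 0.
(|00⟩, |10⟩): (a, b) = (-0.8809, (-0.2367 + 0.4099i)) → ((-0.7903 + 0.2898i), (-0.4555 - 0.2898i))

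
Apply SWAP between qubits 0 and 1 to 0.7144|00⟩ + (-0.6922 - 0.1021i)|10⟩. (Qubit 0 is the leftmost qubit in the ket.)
0.7144|00⟩ + (-0.6922 - 0.1021i)|01⟩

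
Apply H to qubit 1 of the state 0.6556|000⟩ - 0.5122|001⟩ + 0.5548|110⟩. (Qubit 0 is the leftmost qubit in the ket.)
0.4636|000⟩ - 0.3622|001⟩ + 0.4636|010⟩ - 0.3622|011⟩ + 0.3923|100⟩ - 0.3923|110⟩

H on qubit 1 mixes each pair of kets that differ only in qubit 1: amplitudes (a, b) of (|…0…⟩, |…1…⟩) become ((a + b)/√2, (a − b)/√2). Kets absent from the input have amplitude 0.
(|000⟩, |010⟩): (a, b) = (0.6556, 0) → (0.4636, 0.4636)
(|001⟩, |011⟩): (a, b) = (-0.5122, 0) → (-0.3622, -0.3622)
(|100⟩, |110⟩): (a, b) = (0, 0.5548) → (0.3923, -0.3923)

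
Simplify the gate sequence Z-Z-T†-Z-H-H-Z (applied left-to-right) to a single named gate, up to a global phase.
T†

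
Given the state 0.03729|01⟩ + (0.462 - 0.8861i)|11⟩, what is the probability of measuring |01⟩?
0.001391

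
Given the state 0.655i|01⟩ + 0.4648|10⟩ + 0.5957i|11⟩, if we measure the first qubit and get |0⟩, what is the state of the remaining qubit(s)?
i|1⟩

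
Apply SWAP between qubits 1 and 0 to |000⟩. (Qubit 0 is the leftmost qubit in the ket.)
|000⟩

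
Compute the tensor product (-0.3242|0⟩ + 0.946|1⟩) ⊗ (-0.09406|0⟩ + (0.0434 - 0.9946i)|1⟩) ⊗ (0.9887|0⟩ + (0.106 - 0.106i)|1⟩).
0.03015|000⟩ + (0.003232 - 0.003232i)|001⟩ + (-0.01391 + 0.3188i)|010⟩ + (0.03269 + 0.03567i)|011⟩ - 0.08798|100⟩ + (-0.009432 + 0.009432i)|101⟩ + (0.04059 - 0.9303i)|110⟩ + (-0.09538 - 0.1041i)|111⟩

amp(|b₁b₂…⟩) = product of the factor amplitudes for bits b₁, b₂, …; only kets whose every factor amplitude is nonzero survive.
|000⟩: (-0.3242)(-0.09406)(0.9887) = 0.03015
|001⟩: (-0.3242)(-0.09406)(0.106 - 0.106i) = (0.003232 - 0.003232i)
|010⟩: (-0.3242)(0.0434 - 0.9946i)(0.9887) = (-0.01391 + 0.3188i)
|011⟩: (-0.3242)(0.0434 - 0.9946i)(0.106 - 0.106i) = (0.03269 + 0.03567i)
|100⟩: (0.946)(-0.09406)(0.9887) = -0.08798
|101⟩: (0.946)(-0.09406)(0.106 - 0.106i) = (-0.009432 + 0.009432i)
|110⟩: (0.946)(0.0434 - 0.9946i)(0.9887) = (0.04059 - 0.9303i)
|111⟩: (0.946)(0.0434 - 0.9946i)(0.106 - 0.106i) = (-0.09538 - 0.1041i)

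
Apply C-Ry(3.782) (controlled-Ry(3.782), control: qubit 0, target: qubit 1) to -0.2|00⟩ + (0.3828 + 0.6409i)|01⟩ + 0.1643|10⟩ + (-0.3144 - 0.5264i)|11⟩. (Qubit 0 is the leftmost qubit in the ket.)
-0.2|00⟩ + (0.3828 + 0.6409i)|01⟩ + (0.2467 + 0.4996i)|10⟩ + (0.2549 + 0.1657i)|11⟩

C-Ry(3.782) leaves the control-|0⟩ kets |00⟩, |01⟩ unchanged and applies Ry(3.782) to qubit 1 on the control-|1⟩ pair (|10⟩, |11⟩).
Ry(3.782) = [[cos(θ/2), −sin(θ/2)], [sin(θ/2), cos(θ/2)]]; θ = 3.782, cos(θ/2) ≈ -0.31476, sin(θ/2) ≈ 0.949171.
With a = amp(|10⟩) = 0.1643 and b = amp(|11⟩) = (-0.3144 - 0.5264i):
new amp(|10⟩) = (-0.31476)·a + (-0.949171)·b = (0.2467 + 0.4996i)
new amp(|11⟩) = (0.949171)·a + (-0.31476)·b = (0.2549 + 0.1657i)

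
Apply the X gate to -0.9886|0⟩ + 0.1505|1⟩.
0.1505|0⟩ - 0.9886|1⟩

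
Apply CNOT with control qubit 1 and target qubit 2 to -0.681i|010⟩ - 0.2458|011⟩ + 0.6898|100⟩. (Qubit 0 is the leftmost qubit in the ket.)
-0.2458|010⟩ - 0.681i|011⟩ + 0.6898|100⟩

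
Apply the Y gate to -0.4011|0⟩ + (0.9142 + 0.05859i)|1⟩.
(0.05859 - 0.9142i)|0⟩ - 0.4011i|1⟩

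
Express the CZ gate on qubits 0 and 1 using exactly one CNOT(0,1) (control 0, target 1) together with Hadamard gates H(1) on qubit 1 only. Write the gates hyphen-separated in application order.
H(1)-CNOT(0,1)-H(1)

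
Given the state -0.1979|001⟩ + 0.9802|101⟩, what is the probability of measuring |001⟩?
0.03916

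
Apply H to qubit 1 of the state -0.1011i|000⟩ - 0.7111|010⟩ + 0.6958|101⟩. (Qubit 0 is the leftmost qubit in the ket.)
(-0.5028 - 0.07149i)|000⟩ + (0.5028 - 0.07149i)|010⟩ + 0.492|101⟩ + 0.492|111⟩

H on qubit 1 mixes each pair of kets that differ only in qubit 1: amplitudes (a, b) of (|…0…⟩, |…1…⟩) become ((a + b)/√2, (a − b)/√2). Kets absent from the input have amplitude 0.
(|000⟩, |010⟩): (a, b) = (-0.1011i, -0.7111) → ((-0.5028 - 0.07149i), (0.5028 - 0.07149i))
(|101⟩, |111⟩): (a, b) = (0.6958, 0) → (0.492, 0.492)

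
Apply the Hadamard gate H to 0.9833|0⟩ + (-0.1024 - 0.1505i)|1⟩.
(0.6229 - 0.1064i)|0⟩ + (0.7677 + 0.1064i)|1⟩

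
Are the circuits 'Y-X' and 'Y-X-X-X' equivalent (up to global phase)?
Yes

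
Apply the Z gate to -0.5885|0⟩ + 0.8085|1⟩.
-0.5885|0⟩ - 0.8085|1⟩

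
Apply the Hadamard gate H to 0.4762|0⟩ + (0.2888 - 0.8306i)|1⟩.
(0.5409 - 0.5873i)|0⟩ + (0.1325 + 0.5873i)|1⟩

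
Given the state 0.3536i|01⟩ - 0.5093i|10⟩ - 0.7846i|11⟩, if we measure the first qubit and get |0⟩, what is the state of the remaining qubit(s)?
i|1⟩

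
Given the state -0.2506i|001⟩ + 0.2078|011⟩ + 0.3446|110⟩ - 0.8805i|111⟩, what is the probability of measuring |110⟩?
0.1187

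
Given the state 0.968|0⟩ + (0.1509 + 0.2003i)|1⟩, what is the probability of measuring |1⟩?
0.06289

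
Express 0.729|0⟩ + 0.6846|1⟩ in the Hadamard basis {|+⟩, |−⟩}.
0.9996|+⟩ + 0.0314|−⟩

With |ψ⟩ = α|0⟩ + β|1⟩, the Hadamard-basis coefficients are ⟨+|ψ⟩ = (α + β)/√2 and ⟨−|ψ⟩ = (α − β)/√2.
Here α = 0.729, β = 0.6846: (α + β)/√2 = 0.9996, (α − β)/√2 = 0.0314.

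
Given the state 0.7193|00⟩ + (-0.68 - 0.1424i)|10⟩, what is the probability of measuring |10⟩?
0.4827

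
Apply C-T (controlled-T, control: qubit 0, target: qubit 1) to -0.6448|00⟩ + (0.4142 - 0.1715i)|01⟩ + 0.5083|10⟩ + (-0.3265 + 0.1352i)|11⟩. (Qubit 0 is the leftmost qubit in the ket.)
-0.6448|00⟩ + (0.4142 - 0.1715i)|01⟩ + 0.5083|10⟩ + (-0.3265 - 0.1353i)|11⟩

C-T leaves the control-|0⟩ kets |00⟩, |01⟩ unchanged and applies T to qubit 1 on the control-|1⟩ pair (|10⟩, |11⟩).
T = [[1, 0], [0, (1/√2 + (1/√2)i)]].
With a = amp(|10⟩) = 0.5083 and b = amp(|11⟩) = (-0.3265 + 0.1352i):
new amp(|10⟩) = (1)·a = 0.5083
new amp(|11⟩) = (1/√2 + (1/√2)i)·b = (-0.3265 - 0.1353i)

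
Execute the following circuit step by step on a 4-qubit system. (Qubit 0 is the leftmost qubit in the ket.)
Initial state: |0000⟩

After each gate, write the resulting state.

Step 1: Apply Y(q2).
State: i|0010⟩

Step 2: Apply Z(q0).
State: i|0010⟩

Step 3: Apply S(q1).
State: i|0010⟩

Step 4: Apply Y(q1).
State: -|0110⟩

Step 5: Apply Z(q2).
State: |0110⟩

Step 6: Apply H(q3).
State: 1/√2|0110⟩ + 1/√2|0111⟩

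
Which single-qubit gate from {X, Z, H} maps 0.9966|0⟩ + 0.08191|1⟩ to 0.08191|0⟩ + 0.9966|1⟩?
X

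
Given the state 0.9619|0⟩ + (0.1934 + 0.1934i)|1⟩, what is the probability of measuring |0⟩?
0.9253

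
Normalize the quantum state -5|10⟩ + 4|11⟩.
-0.7809|10⟩ + 0.6247|11⟩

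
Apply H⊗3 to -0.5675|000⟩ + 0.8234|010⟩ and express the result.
0.09047|000⟩ + 0.09047|001⟩ - 0.4918|010⟩ - 0.4918|011⟩ + 0.09047|100⟩ + 0.09047|101⟩ - 0.4918|110⟩ - 0.4918|111⟩

H⊗3 gives amp(|y⟩) = (1/2√2) Σ_x (−1)^(x·y) amp(|x⟩), where x·y is the number of positions in which both x and y have a 1.
|000⟩: (-0.5675 + 0.8234)/(2√2) = 0.09047
|001⟩: (-0.5675 + 0.8234)/(2√2) = 0.09047
|010⟩: (-0.5675 - 0.8234)/(2√2) = -0.4918
|011⟩: (-0.5675 - 0.8234)/(2√2) = -0.4918
|100⟩: (-0.5675 + 0.8234)/(2√2) = 0.09047
|101⟩: (-0.5675 + 0.8234)/(2√2) = 0.09047
|110⟩: (-0.5675 - 0.8234)/(2√2) = -0.4918
|111⟩: (-0.5675 - 0.8234)/(2√2) = -0.4918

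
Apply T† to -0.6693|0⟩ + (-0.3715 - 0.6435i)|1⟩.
-0.6693|0⟩ + (-0.7177 - 0.1923i)|1⟩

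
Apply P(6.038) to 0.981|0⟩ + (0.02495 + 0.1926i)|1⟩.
0.981|0⟩ + (0.07095 + 0.1808i)|1⟩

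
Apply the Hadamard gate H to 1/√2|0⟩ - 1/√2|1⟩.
|1⟩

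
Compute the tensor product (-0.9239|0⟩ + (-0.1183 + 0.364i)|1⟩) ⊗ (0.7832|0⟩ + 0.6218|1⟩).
-0.7236|00⟩ - 0.5745|01⟩ + (-0.09265 + 0.2851i)|10⟩ + (-0.07356 + 0.2263i)|11⟩

amp(|b₁b₂…⟩) = product of the factor amplitudes for bits b₁, b₂, …; only kets whose every factor amplitude is nonzero survive.
|00⟩: (-0.9239)(0.7832) = -0.7236
|01⟩: (-0.9239)(0.6218) = -0.5745
|10⟩: (-0.1183 + 0.364i)(0.7832) = (-0.09265 + 0.2851i)
|11⟩: (-0.1183 + 0.364i)(0.6218) = (-0.07356 + 0.2263i)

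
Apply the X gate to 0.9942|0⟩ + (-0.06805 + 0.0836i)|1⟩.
(-0.06805 + 0.0836i)|0⟩ + 0.9942|1⟩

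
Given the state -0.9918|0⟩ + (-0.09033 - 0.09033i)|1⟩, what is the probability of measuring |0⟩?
0.9837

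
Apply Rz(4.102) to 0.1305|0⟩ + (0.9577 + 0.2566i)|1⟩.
(-0.06029 - 0.1157i)|0⟩ + (-0.67 + 0.7308i)|1⟩

Rz(4.102) = [[e^(−iθ/2), 0], [0, e^(iθ/2)]] with e^(±iθ/2) = cos(θ/2) ± i·sin(θ/2); θ = 4.102, cos(θ/2) ≈ -0.46196, sin(θ/2) ≈ 0.886901.
With a = amp(|0⟩) = 0.1305 and b = amp(|1⟩) = (0.9577 + 0.2566i):
new amp(|0⟩) = (-0.46196 - 0.886901i)·a = (-0.06029 - 0.1157i)
new amp(|1⟩) = (-0.46196 + 0.886901i)·b = (-0.67 + 0.7308i)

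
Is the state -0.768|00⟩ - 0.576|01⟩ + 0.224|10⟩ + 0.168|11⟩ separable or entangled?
Separable

Writing the state as a|00⟩ + b|01⟩ + c|10⟩ + d|11⟩, it is a product state iff ad − bc = 0.
Here (a, b, c, d) = (-0.768, -0.576, 0.224, 0.168): ad − bc = (-0.768)(0.168) − (-0.576)(0.224) = 0, so the state is separable.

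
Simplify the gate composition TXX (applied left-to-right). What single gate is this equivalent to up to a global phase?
T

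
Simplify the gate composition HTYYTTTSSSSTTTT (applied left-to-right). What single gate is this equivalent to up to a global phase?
H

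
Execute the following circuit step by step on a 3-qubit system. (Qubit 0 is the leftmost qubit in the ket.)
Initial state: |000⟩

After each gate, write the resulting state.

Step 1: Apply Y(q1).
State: i|010⟩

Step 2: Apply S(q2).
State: i|010⟩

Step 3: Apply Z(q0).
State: i|010⟩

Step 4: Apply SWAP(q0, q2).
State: i|010⟩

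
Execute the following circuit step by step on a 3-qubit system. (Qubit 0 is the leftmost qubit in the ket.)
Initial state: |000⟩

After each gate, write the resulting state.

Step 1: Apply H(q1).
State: 1/√2|000⟩ + 1/√2|010⟩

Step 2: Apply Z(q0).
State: 1/√2|000⟩ + 1/√2|010⟩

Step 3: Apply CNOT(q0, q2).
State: 1/√2|000⟩ + 1/√2|010⟩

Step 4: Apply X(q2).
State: 1/√2|001⟩ + 1/√2|011⟩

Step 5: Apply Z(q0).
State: 1/√2|001⟩ + 1/√2|011⟩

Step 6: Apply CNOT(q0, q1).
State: 1/√2|001⟩ + 1/√2|011⟩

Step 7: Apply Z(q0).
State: 1/√2|001⟩ + 1/√2|011⟩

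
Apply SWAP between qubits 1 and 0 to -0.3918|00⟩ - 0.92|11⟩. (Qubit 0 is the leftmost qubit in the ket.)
-0.3918|00⟩ - 0.92|11⟩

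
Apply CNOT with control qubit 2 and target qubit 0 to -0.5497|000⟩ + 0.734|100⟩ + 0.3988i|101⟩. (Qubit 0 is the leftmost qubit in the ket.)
-0.5497|000⟩ + 0.3988i|001⟩ + 0.734|100⟩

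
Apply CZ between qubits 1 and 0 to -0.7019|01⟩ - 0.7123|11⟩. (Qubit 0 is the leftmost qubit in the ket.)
-0.7019|01⟩ + 0.7123|11⟩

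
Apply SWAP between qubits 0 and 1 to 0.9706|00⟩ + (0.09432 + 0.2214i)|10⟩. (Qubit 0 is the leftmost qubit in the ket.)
0.9706|00⟩ + (0.09432 + 0.2214i)|01⟩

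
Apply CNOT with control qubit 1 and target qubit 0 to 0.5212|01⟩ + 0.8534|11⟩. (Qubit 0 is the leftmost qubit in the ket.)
0.8534|01⟩ + 0.5212|11⟩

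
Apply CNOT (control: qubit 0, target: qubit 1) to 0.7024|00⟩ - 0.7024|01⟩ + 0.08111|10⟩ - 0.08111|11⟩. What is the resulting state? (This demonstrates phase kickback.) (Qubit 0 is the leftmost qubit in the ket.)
0.7024|00⟩ - 0.7024|01⟩ - 0.08111|10⟩ + 0.08111|11⟩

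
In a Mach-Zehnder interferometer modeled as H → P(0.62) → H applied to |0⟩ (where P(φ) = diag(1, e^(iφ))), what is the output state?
(0.9069 + 0.2905i)|0⟩ + (0.09306 - 0.2905i)|1⟩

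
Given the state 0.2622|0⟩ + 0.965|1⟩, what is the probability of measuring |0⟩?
0.06875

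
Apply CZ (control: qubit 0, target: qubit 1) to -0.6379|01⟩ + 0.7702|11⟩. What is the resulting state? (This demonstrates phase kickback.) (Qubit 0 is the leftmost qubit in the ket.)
-0.6379|01⟩ - 0.7702|11⟩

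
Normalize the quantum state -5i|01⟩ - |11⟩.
-0.9806i|01⟩ - 0.1961|11⟩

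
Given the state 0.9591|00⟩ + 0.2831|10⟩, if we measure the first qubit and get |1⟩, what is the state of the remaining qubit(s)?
|0⟩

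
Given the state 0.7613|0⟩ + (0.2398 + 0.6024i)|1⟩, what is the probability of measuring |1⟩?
0.4204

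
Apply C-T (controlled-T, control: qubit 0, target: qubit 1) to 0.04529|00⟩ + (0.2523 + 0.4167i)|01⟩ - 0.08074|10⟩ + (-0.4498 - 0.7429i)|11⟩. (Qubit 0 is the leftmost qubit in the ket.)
0.04529|00⟩ + (0.2523 + 0.4167i)|01⟩ - 0.08074|10⟩ + (0.2073 - 0.8434i)|11⟩

C-T leaves the control-|0⟩ kets |00⟩, |01⟩ unchanged and applies T to qubit 1 on the control-|1⟩ pair (|10⟩, |11⟩).
T = [[1, 0], [0, (1/√2 + (1/√2)i)]].
With a = amp(|10⟩) = -0.08074 and b = amp(|11⟩) = (-0.4498 - 0.7429i):
new amp(|10⟩) = (1)·a = -0.08074
new amp(|11⟩) = (1/√2 + (1/√2)i)·b = (0.2073 - 0.8434i)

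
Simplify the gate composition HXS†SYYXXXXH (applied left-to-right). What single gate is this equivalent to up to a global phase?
Z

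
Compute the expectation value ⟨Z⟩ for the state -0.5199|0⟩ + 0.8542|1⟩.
-0.4594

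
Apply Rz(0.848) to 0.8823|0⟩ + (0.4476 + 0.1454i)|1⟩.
(0.8042 - 0.363i)|0⟩ + (0.3481 + 0.3167i)|1⟩

Rz(0.848) = [[e^(−iθ/2), 0], [0, e^(iθ/2)]] with e^(±iθ/2) = cos(θ/2) ± i·sin(θ/2); θ = 0.848, cos(θ/2) ≈ 0.911451, sin(θ/2) ≈ 0.41141.
With a = amp(|0⟩) = 0.8823 and b = amp(|1⟩) = (0.4476 + 0.1454i):
new amp(|0⟩) = (0.911451 - 0.41141i)·a = (0.8042 - 0.363i)
new amp(|1⟩) = (0.911451 + 0.41141i)·b = (0.3481 + 0.3167i)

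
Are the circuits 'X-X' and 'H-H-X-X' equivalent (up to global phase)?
Yes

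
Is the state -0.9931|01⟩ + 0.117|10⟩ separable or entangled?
Entangled

Writing the state as a|00⟩ + b|01⟩ + c|10⟩ + d|11⟩, it is a product state iff ad − bc = 0.
Here (a, b, c, d) = (0, -0.9931, 0.117, 0): ad − bc = (0)(0) − (-0.9931)(0.117) = 0.1162 ≠ 0, so the state is entangled.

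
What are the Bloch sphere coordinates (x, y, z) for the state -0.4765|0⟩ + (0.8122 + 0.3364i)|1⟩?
(-0.774, -0.3206, -0.5458)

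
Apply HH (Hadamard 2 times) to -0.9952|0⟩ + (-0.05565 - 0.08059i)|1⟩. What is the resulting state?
-0.9952|0⟩ + (-0.05565 - 0.08059i)|1⟩

H² = I, so an even number of Hadamards cancels: H^2 = I and the state is unchanged.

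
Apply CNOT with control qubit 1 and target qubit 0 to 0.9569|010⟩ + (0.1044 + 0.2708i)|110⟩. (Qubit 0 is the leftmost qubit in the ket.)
(0.1044 + 0.2708i)|010⟩ + 0.9569|110⟩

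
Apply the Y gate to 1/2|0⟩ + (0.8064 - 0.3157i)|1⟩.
(-0.3157 - 0.8064i)|0⟩ + (1/2)i|1⟩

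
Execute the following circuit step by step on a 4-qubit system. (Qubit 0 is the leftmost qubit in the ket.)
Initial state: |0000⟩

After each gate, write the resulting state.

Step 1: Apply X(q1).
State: |0100⟩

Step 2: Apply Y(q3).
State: i|0101⟩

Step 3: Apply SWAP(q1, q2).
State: i|0011⟩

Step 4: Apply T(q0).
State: i|0011⟩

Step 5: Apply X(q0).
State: i|1011⟩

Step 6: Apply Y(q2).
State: |1001⟩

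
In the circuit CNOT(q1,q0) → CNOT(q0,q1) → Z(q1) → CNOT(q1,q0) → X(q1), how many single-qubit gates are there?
2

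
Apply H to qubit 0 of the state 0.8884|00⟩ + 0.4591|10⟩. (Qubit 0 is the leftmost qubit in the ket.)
0.9528|00⟩ + 0.3036|10⟩

H on qubit 0 mixes each pair of kets that differ only in qubit 0: amplitudes (a, b) of (|…0…⟩, |…1…⟩) become ((a + b)/√2, (a − b)/√2). Kets absent from the input have amplitude 0.
(|00⟩, |10⟩): (a, b) = (0.8884, 0.4591) → (0.9528, 0.3036)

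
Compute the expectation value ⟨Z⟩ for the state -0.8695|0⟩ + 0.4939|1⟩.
0.5121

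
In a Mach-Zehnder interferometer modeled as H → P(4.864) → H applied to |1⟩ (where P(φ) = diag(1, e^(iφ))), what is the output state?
(0.4245 + 0.4943i)|0⟩ + (0.5755 - 0.4943i)|1⟩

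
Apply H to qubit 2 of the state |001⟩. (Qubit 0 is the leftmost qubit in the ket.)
1/√2|000⟩ - 1/√2|001⟩

H on qubit 2 mixes each pair of kets that differ only in qubit 2: amplitudes (a, b) of (|…0…⟩, |…1…⟩) become ((a + b)/√2, (a − b)/√2). Kets absent from the input have amplitude 0.
(|000⟩, |001⟩): (a, b) = (0, 1) → (1/√2, -1/√2)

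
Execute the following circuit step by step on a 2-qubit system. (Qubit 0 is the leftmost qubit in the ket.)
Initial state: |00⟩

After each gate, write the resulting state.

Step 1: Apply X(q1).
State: |01⟩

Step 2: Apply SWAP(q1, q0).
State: |10⟩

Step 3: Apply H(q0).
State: 1/√2|00⟩ - 1/√2|10⟩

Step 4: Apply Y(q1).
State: (1/√2)i|01⟩ - (1/√2)i|11⟩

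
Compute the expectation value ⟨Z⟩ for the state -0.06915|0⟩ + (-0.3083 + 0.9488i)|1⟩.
-0.9905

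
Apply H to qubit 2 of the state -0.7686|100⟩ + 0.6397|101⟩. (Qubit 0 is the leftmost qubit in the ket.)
-0.09115|100⟩ - 0.9958|101⟩

H on qubit 2 mixes each pair of kets that differ only in qubit 2: amplitudes (a, b) of (|…0…⟩, |…1…⟩) become ((a + b)/√2, (a − b)/√2). Kets absent from the input have amplitude 0.
(|100⟩, |101⟩): (a, b) = (-0.7686, 0.6397) → (-0.09115, -0.9958)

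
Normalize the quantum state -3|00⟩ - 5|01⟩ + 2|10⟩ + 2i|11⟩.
-0.4629|00⟩ - 0.7715|01⟩ + 0.3086|10⟩ + 0.3086i|11⟩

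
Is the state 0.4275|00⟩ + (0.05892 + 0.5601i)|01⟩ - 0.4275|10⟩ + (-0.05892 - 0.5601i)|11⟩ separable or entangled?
Separable

Writing the state as a|00⟩ + b|01⟩ + c|10⟩ + d|11⟩, it is a product state iff ad − bc = 0.
Here (a, b, c, d) = (0.4275, (0.05892 + 0.5601i), -0.4275, (-0.05892 - 0.5601i)): ad − bc = (0.4275)(-0.05892 - 0.5601i) − (0.05892 + 0.5601i)(-0.4275) = 0, so the state is separable.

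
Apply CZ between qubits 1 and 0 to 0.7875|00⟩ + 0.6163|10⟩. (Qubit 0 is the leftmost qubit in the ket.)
0.7875|00⟩ + 0.6163|10⟩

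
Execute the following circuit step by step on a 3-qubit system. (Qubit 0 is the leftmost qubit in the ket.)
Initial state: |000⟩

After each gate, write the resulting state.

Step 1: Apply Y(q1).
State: i|010⟩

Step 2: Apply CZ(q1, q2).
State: i|010⟩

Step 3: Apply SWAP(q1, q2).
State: i|001⟩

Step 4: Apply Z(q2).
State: -i|001⟩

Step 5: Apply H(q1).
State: -(1/√2)i|001⟩ - (1/√2)i|011⟩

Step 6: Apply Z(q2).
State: (1/√2)i|001⟩ + (1/√2)i|011⟩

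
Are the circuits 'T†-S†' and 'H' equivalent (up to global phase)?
No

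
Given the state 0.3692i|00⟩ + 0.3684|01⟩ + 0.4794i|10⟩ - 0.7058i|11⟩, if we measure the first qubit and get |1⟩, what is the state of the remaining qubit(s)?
0.5619i|0⟩ - 0.8272i|1⟩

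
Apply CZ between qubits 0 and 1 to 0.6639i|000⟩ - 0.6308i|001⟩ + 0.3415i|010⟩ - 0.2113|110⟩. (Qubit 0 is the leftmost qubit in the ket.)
0.6639i|000⟩ - 0.6308i|001⟩ + 0.3415i|010⟩ + 0.2113|110⟩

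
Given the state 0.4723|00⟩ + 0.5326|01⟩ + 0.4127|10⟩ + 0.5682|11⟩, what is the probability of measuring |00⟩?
0.2231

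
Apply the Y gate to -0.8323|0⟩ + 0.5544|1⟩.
-0.5544i|0⟩ - 0.8323i|1⟩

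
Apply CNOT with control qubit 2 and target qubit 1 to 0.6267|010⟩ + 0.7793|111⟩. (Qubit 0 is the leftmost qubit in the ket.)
0.6267|010⟩ + 0.7793|101⟩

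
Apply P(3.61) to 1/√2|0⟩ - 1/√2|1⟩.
1/√2|0⟩ + (0.6309 + 0.3192i)|1⟩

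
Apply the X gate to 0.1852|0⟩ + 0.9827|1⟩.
0.9827|0⟩ + 0.1852|1⟩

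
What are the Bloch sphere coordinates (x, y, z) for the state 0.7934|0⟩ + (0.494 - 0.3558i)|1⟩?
(0.7839, -0.5646, 0.2589)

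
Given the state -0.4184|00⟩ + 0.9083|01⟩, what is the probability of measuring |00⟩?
0.1751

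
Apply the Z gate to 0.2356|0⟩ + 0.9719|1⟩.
0.2356|0⟩ - 0.9719|1⟩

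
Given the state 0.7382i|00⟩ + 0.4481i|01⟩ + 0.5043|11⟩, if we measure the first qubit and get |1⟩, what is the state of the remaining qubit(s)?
|1⟩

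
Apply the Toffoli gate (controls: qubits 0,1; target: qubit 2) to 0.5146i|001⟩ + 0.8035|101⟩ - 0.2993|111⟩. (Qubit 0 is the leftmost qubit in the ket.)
0.5146i|001⟩ + 0.8035|101⟩ - 0.2993|110⟩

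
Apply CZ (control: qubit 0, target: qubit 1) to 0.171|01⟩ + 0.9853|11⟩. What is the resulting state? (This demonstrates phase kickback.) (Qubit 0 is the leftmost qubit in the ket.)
0.171|01⟩ - 0.9853|11⟩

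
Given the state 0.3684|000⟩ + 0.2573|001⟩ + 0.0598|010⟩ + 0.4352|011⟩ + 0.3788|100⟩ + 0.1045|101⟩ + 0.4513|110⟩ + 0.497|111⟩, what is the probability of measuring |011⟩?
0.1894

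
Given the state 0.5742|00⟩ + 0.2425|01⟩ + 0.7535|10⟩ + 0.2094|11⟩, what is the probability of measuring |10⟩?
0.5678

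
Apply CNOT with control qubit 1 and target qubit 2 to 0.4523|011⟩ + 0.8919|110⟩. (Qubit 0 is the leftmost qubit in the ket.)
0.4523|010⟩ + 0.8919|111⟩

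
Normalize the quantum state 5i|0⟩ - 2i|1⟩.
0.9285i|0⟩ - 0.3714i|1⟩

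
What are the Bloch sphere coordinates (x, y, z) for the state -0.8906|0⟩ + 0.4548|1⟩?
(-0.8101, 0, 0.5863)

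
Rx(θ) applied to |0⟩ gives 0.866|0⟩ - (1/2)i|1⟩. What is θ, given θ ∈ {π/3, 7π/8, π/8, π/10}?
π/3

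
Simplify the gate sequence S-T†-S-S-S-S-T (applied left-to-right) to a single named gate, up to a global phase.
S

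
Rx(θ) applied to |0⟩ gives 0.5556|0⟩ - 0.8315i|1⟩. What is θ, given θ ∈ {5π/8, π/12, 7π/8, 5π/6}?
5π/8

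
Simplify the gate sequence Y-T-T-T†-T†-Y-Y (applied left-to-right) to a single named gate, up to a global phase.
Y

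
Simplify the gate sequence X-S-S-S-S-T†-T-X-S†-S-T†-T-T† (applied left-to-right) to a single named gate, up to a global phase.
T†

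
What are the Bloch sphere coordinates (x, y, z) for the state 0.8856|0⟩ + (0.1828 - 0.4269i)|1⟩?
(0.3238, -0.7561, 0.5686)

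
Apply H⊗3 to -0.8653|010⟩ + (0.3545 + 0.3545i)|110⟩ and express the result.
(-0.1806 + 0.1253i)|000⟩ + (-0.1806 + 0.1253i)|001⟩ + (0.1806 - 0.1253i)|010⟩ + (0.1806 - 0.1253i)|011⟩ + (-0.4313 - 0.1253i)|100⟩ + (-0.4313 - 0.1253i)|101⟩ + (0.4313 + 0.1253i)|110⟩ + (0.4313 + 0.1253i)|111⟩

H⊗3 gives amp(|y⟩) = (1/2√2) Σ_x (−1)^(x·y) amp(|x⟩), where x·y is the number of positions in which both x and y have a 1.
|000⟩: (-0.8653 + (0.3545 + 0.3545i))/(2√2) = (-0.1806 + 0.1253i)
|001⟩: (-0.8653 + (0.3545 + 0.3545i))/(2√2) = (-0.1806 + 0.1253i)
|010⟩: (0.8653 - (0.3545 + 0.3545i))/(2√2) = (0.1806 - 0.1253i)
|011⟩: (0.8653 - (0.3545 + 0.3545i))/(2√2) = (0.1806 - 0.1253i)
|100⟩: (-0.8653 - (0.3545 + 0.3545i))/(2√2) = (-0.4313 - 0.1253i)
|101⟩: (-0.8653 - (0.3545 + 0.3545i))/(2√2) = (-0.4313 - 0.1253i)
|110⟩: (0.8653 + (0.3545 + 0.3545i))/(2√2) = (0.4313 + 0.1253i)
|111⟩: (0.8653 + (0.3545 + 0.3545i))/(2√2) = (0.4313 + 0.1253i)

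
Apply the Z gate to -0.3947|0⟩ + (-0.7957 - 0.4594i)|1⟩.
-0.3947|0⟩ + (0.7957 + 0.4594i)|1⟩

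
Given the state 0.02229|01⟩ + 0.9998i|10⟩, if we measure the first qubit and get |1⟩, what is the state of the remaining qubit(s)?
i|0⟩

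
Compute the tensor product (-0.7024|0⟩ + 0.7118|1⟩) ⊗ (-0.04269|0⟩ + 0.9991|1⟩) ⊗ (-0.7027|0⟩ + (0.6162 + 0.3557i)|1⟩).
-0.02107|000⟩ + (0.01848 + 0.01067i)|001⟩ + 0.4931|010⟩ + (-0.4324 - 0.2496i)|011⟩ + 0.02135|100⟩ + (-0.01872 - 0.01081i)|101⟩ - 0.4997|110⟩ + (0.4382 + 0.253i)|111⟩

amp(|b₁b₂…⟩) = product of the factor amplitudes for bits b₁, b₂, …; only kets whose every factor amplitude is nonzero survive.
|000⟩: (-0.7024)(-0.04269)(-0.7027) = -0.02107
|001⟩: (-0.7024)(-0.04269)(0.6162 + 0.3557i) = (0.01848 + 0.01067i)
|010⟩: (-0.7024)(0.9991)(-0.7027) = 0.4931
|011⟩: (-0.7024)(0.9991)(0.6162 + 0.3557i) = (-0.4324 - 0.2496i)
|100⟩: (0.7118)(-0.04269)(-0.7027) = 0.02135
|101⟩: (0.7118)(-0.04269)(0.6162 + 0.3557i) = (-0.01872 - 0.01081i)
|110⟩: (0.7118)(0.9991)(-0.7027) = -0.4997
|111⟩: (0.7118)(0.9991)(0.6162 + 0.3557i) = (0.4382 + 0.253i)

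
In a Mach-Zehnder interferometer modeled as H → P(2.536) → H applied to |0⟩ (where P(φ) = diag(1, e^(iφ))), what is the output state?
(0.08892 + 0.2846i)|0⟩ + (0.9111 - 0.2846i)|1⟩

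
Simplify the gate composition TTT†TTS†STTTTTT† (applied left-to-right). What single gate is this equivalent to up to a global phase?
T†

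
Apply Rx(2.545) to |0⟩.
0.2939|0⟩ - 0.9558i|1⟩

Rx(2.545) = [[cos(θ/2), −i·sin(θ/2)], [−i·sin(θ/2), cos(θ/2)]]; θ = 2.545, cos(θ/2) ≈ 0.293892, sin(θ/2) ≈ 0.955839.
With a = amp(|0⟩) = 1 and b = amp(|1⟩) = 0:
new amp(|0⟩) = (0.293892)·a + (-0.955839i)·b = 0.2939
new amp(|1⟩) = (-0.955839i)·a + (0.293892)·b = -0.9558i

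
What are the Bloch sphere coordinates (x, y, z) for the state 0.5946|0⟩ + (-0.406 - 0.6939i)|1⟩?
(-0.4828, -0.8252, -0.2928)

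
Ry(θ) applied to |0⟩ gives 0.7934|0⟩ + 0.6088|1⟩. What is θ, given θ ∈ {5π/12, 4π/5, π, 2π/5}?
5π/12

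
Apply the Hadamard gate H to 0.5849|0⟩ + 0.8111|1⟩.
0.9871|0⟩ - 0.1599|1⟩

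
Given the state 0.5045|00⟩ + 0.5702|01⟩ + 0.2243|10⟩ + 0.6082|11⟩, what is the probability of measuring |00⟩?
0.2545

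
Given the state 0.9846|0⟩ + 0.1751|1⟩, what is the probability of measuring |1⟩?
0.03066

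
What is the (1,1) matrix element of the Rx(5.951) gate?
-0.9862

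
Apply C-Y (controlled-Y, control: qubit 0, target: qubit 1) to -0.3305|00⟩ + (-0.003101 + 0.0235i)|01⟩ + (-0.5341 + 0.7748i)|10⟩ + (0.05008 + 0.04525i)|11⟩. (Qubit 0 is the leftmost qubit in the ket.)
-0.3305|00⟩ + (-0.003101 + 0.0235i)|01⟩ + (0.04525 - 0.05008i)|10⟩ + (-0.7748 - 0.5341i)|11⟩

C-Y leaves the control-|0⟩ kets |00⟩, |01⟩ unchanged and applies Y to qubit 1 on the control-|1⟩ pair (|10⟩, |11⟩).
Y = [[0, -i], [i, 0]].
With a = amp(|10⟩) = (-0.5341 + 0.7748i) and b = amp(|11⟩) = (0.05008 + 0.04525i):
new amp(|10⟩) = (-i)·b = (0.04525 - 0.05008i)
new amp(|11⟩) = (i)·a = (-0.7748 - 0.5341i)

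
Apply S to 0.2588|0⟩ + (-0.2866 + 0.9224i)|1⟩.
0.2588|0⟩ + (-0.9224 - 0.2866i)|1⟩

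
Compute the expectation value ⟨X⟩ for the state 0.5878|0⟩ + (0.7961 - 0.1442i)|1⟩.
0.9359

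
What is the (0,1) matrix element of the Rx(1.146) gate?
-0.5422i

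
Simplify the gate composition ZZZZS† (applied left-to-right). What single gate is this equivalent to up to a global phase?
S†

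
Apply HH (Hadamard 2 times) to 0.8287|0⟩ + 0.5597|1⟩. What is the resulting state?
0.8287|0⟩ + 0.5597|1⟩

H² = I, so an even number of Hadamards cancels: H^2 = I and the state is unchanged.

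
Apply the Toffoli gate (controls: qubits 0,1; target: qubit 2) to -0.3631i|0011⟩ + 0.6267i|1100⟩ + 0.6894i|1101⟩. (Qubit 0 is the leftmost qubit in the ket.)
-0.3631i|0011⟩ + 0.6267i|1110⟩ + 0.6894i|1111⟩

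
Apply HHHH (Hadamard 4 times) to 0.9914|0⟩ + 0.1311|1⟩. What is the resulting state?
0.9914|0⟩ + 0.1311|1⟩

H² = I, so an even number of Hadamards cancels: H^4 = I and the state is unchanged.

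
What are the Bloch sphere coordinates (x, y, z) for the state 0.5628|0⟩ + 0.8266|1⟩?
(0.9304, 0, -0.3665)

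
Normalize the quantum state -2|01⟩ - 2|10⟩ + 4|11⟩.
-1/√6|01⟩ - 1/√6|10⟩ + 0.8165|11⟩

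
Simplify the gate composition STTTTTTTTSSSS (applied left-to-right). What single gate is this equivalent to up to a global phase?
S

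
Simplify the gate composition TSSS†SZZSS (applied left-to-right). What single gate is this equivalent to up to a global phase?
T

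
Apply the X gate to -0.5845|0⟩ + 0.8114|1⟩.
0.8114|0⟩ - 0.5845|1⟩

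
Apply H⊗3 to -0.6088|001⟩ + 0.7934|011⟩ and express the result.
0.06527|000⟩ - 0.06527|001⟩ - 0.4958|010⟩ + 0.4958|011⟩ + 0.06527|100⟩ - 0.06527|101⟩ - 0.4958|110⟩ + 0.4958|111⟩

H⊗3 gives amp(|y⟩) = (1/2√2) Σ_x (−1)^(x·y) amp(|x⟩), where x·y is the number of positions in which both x and y have a 1.
|000⟩: (-0.6088 + 0.7934)/(2√2) = 0.06527
|001⟩: (0.6088 - 0.7934)/(2√2) = -0.06527
|010⟩: (-0.6088 - 0.7934)/(2√2) = -0.4958
|011⟩: (0.6088 + 0.7934)/(2√2) = 0.4958
|100⟩: (-0.6088 + 0.7934)/(2√2) = 0.06527
|101⟩: (0.6088 - 0.7934)/(2√2) = -0.06527
|110⟩: (-0.6088 - 0.7934)/(2√2) = -0.4958
|111⟩: (0.6088 + 0.7934)/(2√2) = 0.4958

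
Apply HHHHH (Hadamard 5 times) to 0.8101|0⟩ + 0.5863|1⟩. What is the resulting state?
0.9874|0⟩ + 0.1583|1⟩

H² = I, so H^5 = H: a single Hadamard. With (a, b) = (0.8101, 0.5863), H gives ((a + b)/√2, (a − b)/√2) = (0.9874, 0.1583).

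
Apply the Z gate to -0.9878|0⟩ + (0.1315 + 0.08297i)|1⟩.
-0.9878|0⟩ + (-0.1315 - 0.08297i)|1⟩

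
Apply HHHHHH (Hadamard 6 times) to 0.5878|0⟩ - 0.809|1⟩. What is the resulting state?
0.5878|0⟩ - 0.809|1⟩

H² = I, so an even number of Hadamards cancels: H^6 = I and the state is unchanged.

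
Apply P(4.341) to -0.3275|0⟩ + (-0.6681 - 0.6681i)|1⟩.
-0.3275|0⟩ + (-0.3801 + 0.865i)|1⟩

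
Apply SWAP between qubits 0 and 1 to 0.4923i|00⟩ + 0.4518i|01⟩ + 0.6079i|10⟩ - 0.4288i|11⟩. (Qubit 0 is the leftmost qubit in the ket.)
0.4923i|00⟩ + 0.6079i|01⟩ + 0.4518i|10⟩ - 0.4288i|11⟩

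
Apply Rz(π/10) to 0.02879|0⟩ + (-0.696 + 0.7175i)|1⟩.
(0.02844 - 0.004504i)|0⟩ + (-0.7997 + 0.5998i)|1⟩

Rz(π/10) = [[e^(−iθ/2), 0], [0, e^(iθ/2)]] with e^(±iθ/2) = cos(θ/2) ± i·sin(θ/2); θ = π/10, cos(θ/2) ≈ 0.987688, sin(θ/2) ≈ 0.156434.
With a = amp(|0⟩) = 0.02879 and b = amp(|1⟩) = (-0.696 + 0.7175i):
new amp(|0⟩) = (0.987688 - 0.156434i)·a = (0.02844 - 0.004504i)
new amp(|1⟩) = (0.987688 + 0.156434i)·b = (-0.7997 + 0.5998i)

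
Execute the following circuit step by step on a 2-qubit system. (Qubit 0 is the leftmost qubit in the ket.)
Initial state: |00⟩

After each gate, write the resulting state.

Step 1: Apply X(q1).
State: |01⟩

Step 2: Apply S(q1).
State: i|01⟩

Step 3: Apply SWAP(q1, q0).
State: i|10⟩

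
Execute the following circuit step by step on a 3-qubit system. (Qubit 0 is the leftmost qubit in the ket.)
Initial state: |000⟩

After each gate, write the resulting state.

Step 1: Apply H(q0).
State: 1/√2|000⟩ + 1/√2|100⟩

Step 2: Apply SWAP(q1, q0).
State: 1/√2|000⟩ + 1/√2|010⟩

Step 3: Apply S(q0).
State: 1/√2|000⟩ + 1/√2|010⟩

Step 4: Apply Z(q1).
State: 1/√2|000⟩ - 1/√2|010⟩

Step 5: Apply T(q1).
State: 1/√2|000⟩ + (-1/2 - (1/2)i)|010⟩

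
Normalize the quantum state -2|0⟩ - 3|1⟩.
-0.5547|0⟩ - 0.8321|1⟩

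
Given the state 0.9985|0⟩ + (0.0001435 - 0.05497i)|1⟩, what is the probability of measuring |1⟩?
0.003022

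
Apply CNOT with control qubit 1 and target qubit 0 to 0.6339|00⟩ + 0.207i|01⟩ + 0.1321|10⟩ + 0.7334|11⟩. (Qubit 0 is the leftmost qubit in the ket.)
0.6339|00⟩ + 0.7334|01⟩ + 0.1321|10⟩ + 0.207i|11⟩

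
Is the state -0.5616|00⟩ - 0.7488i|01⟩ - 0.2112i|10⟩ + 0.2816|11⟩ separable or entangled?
Separable

Writing the state as a|00⟩ + b|01⟩ + c|10⟩ + d|11⟩, it is a product state iff ad − bc = 0.
Here (a, b, c, d) = (-0.5616, -0.7488i, -0.2112i, 0.2816): ad − bc = (-0.5616)(0.2816) − (-0.7488i)(-0.2112i) = 0, so the state is separable.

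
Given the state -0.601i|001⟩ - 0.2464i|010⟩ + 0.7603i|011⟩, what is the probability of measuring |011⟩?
0.5781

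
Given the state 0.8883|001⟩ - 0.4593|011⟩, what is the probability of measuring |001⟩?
0.7891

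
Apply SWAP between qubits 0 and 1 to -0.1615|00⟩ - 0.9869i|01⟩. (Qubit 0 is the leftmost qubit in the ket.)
-0.1615|00⟩ - 0.9869i|10⟩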